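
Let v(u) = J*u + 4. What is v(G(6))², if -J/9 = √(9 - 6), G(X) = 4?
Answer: 3904 - 288*√3 ≈ 3405.2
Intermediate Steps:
J = -9*√3 (J = -9*√(9 - 6) = -9*√3 ≈ -15.588)
v(u) = 4 - 9*u*√3 (v(u) = (-9*√3)*u + 4 = -9*u*√3 + 4 = 4 - 9*u*√3)
v(G(6))² = (4 - 9*4*√3)² = (4 - 36*√3)²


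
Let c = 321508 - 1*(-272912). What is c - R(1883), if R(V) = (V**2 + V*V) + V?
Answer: -6498841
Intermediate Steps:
R(V) = V + 2*V**2 (R(V) = (V**2 + V**2) + V = 2*V**2 + V = V + 2*V**2)
c = 594420 (c = 321508 + 272912 = 594420)
c - R(1883) = 594420 - 1883*(1 + 2*1883) = 594420 - 1883*(1 + 3766) = 594420 - 1883*3767 = 594420 - 1*7093261 = 594420 - 7093261 = -6498841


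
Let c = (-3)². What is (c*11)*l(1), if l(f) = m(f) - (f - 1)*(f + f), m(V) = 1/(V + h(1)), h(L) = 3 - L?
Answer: 33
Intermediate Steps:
m(V) = 1/(2 + V) (m(V) = 1/(V + (3 - 1*1)) = 1/(V + (3 - 1)) = 1/(V + 2) = 1/(2 + V))
c = 9
l(f) = 1/(2 + f) - 2*f*(-1 + f) (l(f) = 1/(2 + f) - (f - 1)*(f + f) = 1/(2 + f) - (-1 + f)*2*f = 1/(2 + f) - 2*f*(-1 + f))
(c*11)*l(1) = (9*11)*((1 + 2*1*(1 - 1*1)*(2 + 1))/(2 + 1)) = 99*((1 + 2*1*(1 - 1)*3)/3) = 99*((1 + 2*1*0*3)/3) = 99*((1 + 0)/3) = 99*((⅓)*1) = 99*(⅓) = 33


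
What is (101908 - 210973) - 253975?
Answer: -363040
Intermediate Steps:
(101908 - 210973) - 253975 = -109065 - 253975 = -363040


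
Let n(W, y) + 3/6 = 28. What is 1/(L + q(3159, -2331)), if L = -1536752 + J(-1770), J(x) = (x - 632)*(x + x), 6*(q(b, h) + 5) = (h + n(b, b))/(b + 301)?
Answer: 41520/289241726353 ≈ 1.4355e-7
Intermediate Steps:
n(W, y) = 55/2 (n(W, y) = -½ + 28 = 55/2)
q(b, h) = -5 + (55/2 + h)/(6*(301 + b)) (q(b, h) = -5 + ((h + 55/2)/(b + 301))/6 = -5 + ((55/2 + h)/(301 + b))/6 = -5 + (55/2 + h)/(6*(301 + b)))
J(x) = 2*x*(-632 + x) (J(x) = (-632 + x)*(2*x) = 2*x*(-632 + x))
L = 6966328 (L = -1536752 + 2*(-1770)*(-632 - 1770) = -1536752 + 2*(-1770)*(-2402) = -1536752 + 8503080 = 6966328)
1/(L + q(3159, -2331)) = 1/(6966328 + (-18005 - 60*3159 + 2*(-2331))/(12*(301 + 3159))) = 1/(6966328 + (1/12)*(-18005 - 189540 - 4662)/3460) = 1/(6966328 + (1/12)*(1/3460)*(-212207)) = 1/(6966328 - 212207/41520) = 1/(289241726353/41520) = 41520/289241726353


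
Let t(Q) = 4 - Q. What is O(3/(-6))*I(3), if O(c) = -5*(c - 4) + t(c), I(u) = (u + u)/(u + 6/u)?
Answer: 162/5 ≈ 32.400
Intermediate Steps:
I(u) = 2*u/(u + 6/u) (I(u) = (2*u)/(u + 6/u) = 2*u/(u + 6/u))
O(c) = 24 - 6*c (O(c) = -5*(c - 4) + (4 - c) = -5*(-4 + c) + (4 - c) = (20 - 5*c) + (4 - c) = 24 - 6*c)
O(3/(-6))*I(3) = (24 - 18/(-6))*(2*3²/(6 + 3²)) = (24 - 18*(-1)/6)*(2*9/(6 + 9)) = (24 - 6*(-½))*(2*9/15) = (24 + 3)*(2*9*(1/15)) = 27*(6/5) = 162/5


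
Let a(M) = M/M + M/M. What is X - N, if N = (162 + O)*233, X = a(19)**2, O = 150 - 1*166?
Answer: -34014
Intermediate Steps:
O = -16 (O = 150 - 166 = -16)
a(M) = 2 (a(M) = 1 + 1 = 2)
X = 4 (X = 2**2 = 4)
N = 34018 (N = (162 - 16)*233 = 146*233 = 34018)
X - N = 4 - 1*34018 = 4 - 34018 = -34014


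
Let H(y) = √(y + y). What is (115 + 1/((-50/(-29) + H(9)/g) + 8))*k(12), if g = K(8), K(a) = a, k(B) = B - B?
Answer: 0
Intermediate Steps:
k(B) = 0
H(y) = √2*√y (H(y) = √(2*y) = √2*√y)
g = 8
(115 + 1/((-50/(-29) + H(9)/g) + 8))*k(12) = (115 + 1/((-50/(-29) + (√2*√9)/8) + 8))*0 = (115 + 1/((-50*(-1/29) + (√2*3)*(⅛)) + 8))*0 = (115 + 1/((50/29 + (3*√2)*(⅛)) + 8))*0 = (115 + 1/((50/29 + 3*√2/8) + 8))*0 = (115 + 1/(282/29 + 3*√2/8))*0 = 0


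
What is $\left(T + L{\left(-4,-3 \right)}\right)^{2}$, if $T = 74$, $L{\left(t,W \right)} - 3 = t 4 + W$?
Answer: $3364$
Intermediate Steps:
$L{\left(t,W \right)} = 3 + W + 4 t$ ($L{\left(t,W \right)} = 3 + \left(t 4 + W\right) = 3 + \left(4 t + W\right) = 3 + \left(W + 4 t\right) = 3 + W + 4 t$)
$\left(T + L{\left(-4,-3 \right)}\right)^{2} = \left(74 + \left(3 - 3 + 4 \left(-4\right)\right)\right)^{2} = \left(74 - 16\right)^{2} = 58^{2} = 3364$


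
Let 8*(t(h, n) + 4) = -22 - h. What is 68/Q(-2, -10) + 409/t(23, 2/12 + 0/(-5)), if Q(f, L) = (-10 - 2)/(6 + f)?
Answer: -15052/231 ≈ -65.160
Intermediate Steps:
Q(f, L) = -12/(6 + f)
t(h, n) = -27/4 - h/8 (t(h, n) = -4 + (-22 - h)/8 = -4 + (-11/4 - h/8) = -27/4 - h/8)
68/Q(-2, -10) + 409/t(23, 2/12 + 0/(-5)) = 68/((-12/(6 - 2))) + 409/(-27/4 - ⅛*23) = 68/((-12/4)) + 409/(-27/4 - 23/8) = 68/((-12*¼)) + 409/(-77/8) = 68/(-3) + 409*(-8/77) = 68*(-⅓) - 3272/77 = -68/3 - 3272/77 = -15052/231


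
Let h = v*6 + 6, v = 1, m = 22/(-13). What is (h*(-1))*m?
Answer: 264/13 ≈ 20.308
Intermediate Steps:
m = -22/13 (m = 22*(-1/13) = -22/13 ≈ -1.6923)
h = 12 (h = 1*6 + 6 = 6 + 6 = 12)
(h*(-1))*m = (12*(-1))*(-22/13) = -12*(-22/13) = 264/13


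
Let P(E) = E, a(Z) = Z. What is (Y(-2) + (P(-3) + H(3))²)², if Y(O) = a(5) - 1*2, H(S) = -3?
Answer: 1521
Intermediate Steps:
Y(O) = 3 (Y(O) = 5 - 1*2 = 5 - 2 = 3)
(Y(-2) + (P(-3) + H(3))²)² = (3 + (-3 - 3)²)² = (3 + (-6)²)² = (3 + 36)² = 39² = 1521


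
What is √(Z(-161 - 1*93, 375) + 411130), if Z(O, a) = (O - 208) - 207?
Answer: √410461 ≈ 640.67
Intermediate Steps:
Z(O, a) = -415 + O (Z(O, a) = (-208 + O) - 207 = -415 + O)
√(Z(-161 - 1*93, 375) + 411130) = √((-415 + (-161 - 1*93)) + 411130) = √((-415 + (-161 - 93)) + 411130) = √((-415 - 254) + 411130) = √(-669 + 411130) = √410461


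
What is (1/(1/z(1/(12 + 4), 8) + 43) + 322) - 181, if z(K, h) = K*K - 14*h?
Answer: 173824848/1232597 ≈ 141.02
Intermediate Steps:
z(K, h) = K² - 14*h
(1/(1/z(1/(12 + 4), 8) + 43) + 322) - 181 = (1/(1/((1/(12 + 4))² - 14*8) + 43) + 322) - 181 = (1/(1/((1/16)² - 112) + 43) + 322) - 181 = (1/(1/(1/256 - 112) + 43) + 322) - 181 = (1/(1/(-28671/256) + 43) + 322) - 181 = (1/(-256/28671 + 43) + 322) - 181 = (1/(1232597/28671) + 322) - 181 = (28671/1232597 + 322) - 181 = 396924905/1232597 - 181 = 173824848/1232597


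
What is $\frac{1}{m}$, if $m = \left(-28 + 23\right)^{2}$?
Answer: $\frac{1}{25} \approx 0.04$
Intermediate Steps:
$m = 25$ ($m = \left(-5\right)^{2} = 25$)
$\frac{1}{m} = \frac{1}{25}$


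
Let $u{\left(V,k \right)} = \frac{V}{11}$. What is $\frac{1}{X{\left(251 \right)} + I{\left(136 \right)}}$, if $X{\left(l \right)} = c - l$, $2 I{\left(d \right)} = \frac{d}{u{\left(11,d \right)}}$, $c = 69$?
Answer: $- \frac{1}{114} \approx -0.0087719$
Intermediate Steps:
$u{\left(V,k \right)} = \frac{V}{11}$ ($u{\left(V,k \right)} = V \frac{1}{11} = \frac{V}{11}$)
$I{\left(d \right)} = \frac{d}{2}$ ($I{\left(d \right)} = \frac{d \frac{1}{\frac{1}{11} \cdot 11}}{2} = \frac{d 1^{-1}}{2} = \frac{d 1}{2} = \frac{d}{2}$)
$X{\left(l \right)} = 69 - l$
$\frac{1}{X{\left(251 \right)} + I{\left(136 \right)}} = \frac{1}{\left(69 - 251\right) + \frac{1}{2} \cdot 136} = \frac{1}{\left(69 - 251\right) + 68} = \frac{1}{-182 + 68} = \frac{1}{-114} = - \frac{1}{114}$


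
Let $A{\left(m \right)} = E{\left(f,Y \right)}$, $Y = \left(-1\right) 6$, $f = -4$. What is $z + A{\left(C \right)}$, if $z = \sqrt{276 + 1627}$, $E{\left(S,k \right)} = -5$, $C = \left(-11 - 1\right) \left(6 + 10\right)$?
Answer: $-5 + \sqrt{1903} \approx 38.623$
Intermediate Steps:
$Y = -6$
$C = -192$ ($C = \left(-12\right) 16 = -192$)
$z = \sqrt{1903} \approx 43.623$
$A{\left(m \right)} = -5$
$z + A{\left(C \right)} = \sqrt{1903} - 5 = -5 + \sqrt{1903}$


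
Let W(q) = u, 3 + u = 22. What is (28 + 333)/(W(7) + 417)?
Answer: 361/436 ≈ 0.82798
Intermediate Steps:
u = 19 (u = -3 + 22 = 19)
W(q) = 19
(28 + 333)/(W(7) + 417) = (28 + 333)/(19 + 417) = 361/436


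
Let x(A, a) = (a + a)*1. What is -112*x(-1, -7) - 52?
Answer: 1516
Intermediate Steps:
x(A, a) = 2*a (x(A, a) = (2*a)*1 = 2*a)
-112*x(-1, -7) - 52 = -224*(-7) - 52 = -112*(-14) - 52 = 1568 - 52 = 1516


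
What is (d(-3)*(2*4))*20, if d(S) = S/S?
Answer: 160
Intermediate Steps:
d(S) = 1
(d(-3)*(2*4))*20 = (1*(2*4))*20 = (1*8)*20 = 8*20 = 160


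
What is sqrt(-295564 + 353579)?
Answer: sqrt(58015) ≈ 240.86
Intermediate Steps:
sqrt(-295564 + 353579) = sqrt(58015)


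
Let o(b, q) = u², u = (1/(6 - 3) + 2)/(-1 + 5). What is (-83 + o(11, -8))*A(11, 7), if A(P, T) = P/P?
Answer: -11903/144 ≈ -82.660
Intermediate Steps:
A(P, T) = 1
u = 7/12 (u = (1/3 + 2)/4 = (⅓ + 2)*(¼) = (7/3)*(¼) = 7/12 ≈ 0.58333)
o(b, q) = 49/144 (o(b, q) = (7/12)² = 49/144)
(-83 + o(11, -8))*A(11, 7) = (-83 + 49/144)*1 = -11903/144*1 = -11903/144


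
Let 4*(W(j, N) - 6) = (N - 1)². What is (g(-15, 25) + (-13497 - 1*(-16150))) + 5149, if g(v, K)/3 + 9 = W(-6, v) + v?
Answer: 7940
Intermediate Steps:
W(j, N) = 6 + (-1 + N)²/4 (W(j, N) = 6 + (N - 1)²/4 = 6 + (-1 + N)²/4)
g(v, K) = -9 + 3*v + 3*(-1 + v)²/4 (g(v, K) = -27 + 3*((6 + (-1 + v)²/4) + v) = -27 + 3*(6 + v + (-1 + v)²/4) = -27 + (18 + 3*v + 3*(-1 + v)²/4) = -9 + 3*v + 3*(-1 + v)²/4)
(g(-15, 25) + (-13497 - 1*(-16150))) + 5149 = ((-33/4 + (3/2)*(-15) + (¾)*(-15)²) + (-13497 - 1*(-16150))) + 5149 = ((-33/4 - 45/2 + (¾)*225) + (-13497 + 16150)) + 5149 = ((-33/4 - 45/2 + 675/4) + 2653) + 5149 = (138 + 2653) + 5149 = 2791 + 5149 = 7940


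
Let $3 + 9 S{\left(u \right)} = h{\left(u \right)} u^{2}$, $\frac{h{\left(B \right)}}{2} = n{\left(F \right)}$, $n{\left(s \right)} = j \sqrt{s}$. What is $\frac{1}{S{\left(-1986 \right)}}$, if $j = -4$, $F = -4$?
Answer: $- \frac{3}{442501179346945} + \frac{63107136 i}{442501179346945} \approx -6.7796 \cdot 10^{-15} + 1.4261 \cdot 10^{-7} i$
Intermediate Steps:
$n{\left(s \right)} = - 4 \sqrt{s}$
$h{\left(B \right)} = - 16 i$ ($h{\left(B \right)} = 2 \left(- 4 \sqrt{-4}\right) = 2 \left(- 4 \cdot 2 i\right) = 2 \left(- 8 i\right) = - 16 i$)
$S{\left(u \right)} = - \frac{1}{3} - \frac{16 i u^{2}}{9}$ ($S{\left(u \right)} = - \frac{1}{3} + \frac{- 16 i u^{2}}{9} = - \frac{1}{3} + \frac{\left(-16\right) i u^{2}}{9} = - \frac{1}{3} - \frac{16 i u^{2}}{9}$)
$\frac{1}{S{\left(-1986 \right)}} = \frac{1}{- \frac{1}{3} - \frac{16 i \left(-1986\right)^{2}}{9}} = \frac{1}{- \frac{1}{3} - \frac{16}{9} i 3944196} = \frac{1}{- \frac{1}{3} - 7011904 i} = \frac{9 \left(- \frac{1}{3} + 7011904 i\right)}{442501179346945}$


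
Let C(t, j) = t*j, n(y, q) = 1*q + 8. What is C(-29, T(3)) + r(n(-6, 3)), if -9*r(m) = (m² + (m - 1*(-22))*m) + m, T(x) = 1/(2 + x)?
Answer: -304/5 ≈ -60.800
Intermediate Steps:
n(y, q) = 8 + q (n(y, q) = q + 8 = 8 + q)
C(t, j) = j*t
r(m) = -m/9 - m²/9 - m*(22 + m)/9 (r(m) = -((m² + (m - 1*(-22))*m) + m)/9 = -((m² + (m + 22)*m) + m)/9 = -((m² + (22 + m)*m) + m)/9 = -((m² + m*(22 + m)) + m)/9 = -(m + m² + m*(22 + m))/9 = -m/9 - m²/9 - m*(22 + m)/9)
C(-29, T(3)) + r(n(-6, 3)) = -29/(2 + 3) - (8 + 3)*(23 + 2*(8 + 3))/9 = -29/5 - ⅑*11*(23 + 2*11) = (⅕)*(-29) - ⅑*11*(23 + 22) = -29/5 - ⅑*11*45 = -29/5 - 55 = -304/5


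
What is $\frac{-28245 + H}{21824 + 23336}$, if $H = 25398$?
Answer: $- \frac{2847}{45160} \approx -0.063043$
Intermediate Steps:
$\frac{-28245 + H}{21824 + 23336} = \frac{-28245 + 25398}{21824 + 23336} = - \frac{2847}{45160}$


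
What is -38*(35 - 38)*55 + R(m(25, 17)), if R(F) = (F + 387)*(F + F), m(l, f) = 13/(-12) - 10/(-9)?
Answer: 4076893/648 ≈ 6291.5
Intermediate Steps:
m(l, f) = 1/36 (m(l, f) = 13*(-1/12) - 10*(-1/9) = -13/12 + 10/9 = 1/36)
R(F) = 2*F*(387 + F) (R(F) = (387 + F)*(2*F) = 2*F*(387 + F))
-38*(35 - 38)*55 + R(m(25, 17)) = -38*(35 - 38)*55 + 2*(1/36)*(387 + 1/36) = -38*(-3)*55 + 2*(1/36)*(13933/36) = 114*55 + 13933/648 = 6270 + 13933/648 = 4076893/648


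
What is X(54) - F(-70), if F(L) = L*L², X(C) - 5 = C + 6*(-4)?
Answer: 343035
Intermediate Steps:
X(C) = -19 + C (X(C) = 5 + (C + 6*(-4)) = 5 + (C - 24) = 5 + (-24 + C) = -19 + C)
F(L) = L³
X(54) - F(-70) = (-19 + 54) - 1*(-70)³ = 35 - 1*(-343000) = 35 + 343000 = 343035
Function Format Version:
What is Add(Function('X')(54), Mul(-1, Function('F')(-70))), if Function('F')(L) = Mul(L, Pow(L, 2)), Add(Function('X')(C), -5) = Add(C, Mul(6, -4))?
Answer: 343035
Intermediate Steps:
Function('X')(C) = Add(-19, C) (Function('X')(C) = Add(5, Add(C, Mul(6, -4))) = Add(5, Add(C, -24)) = Add(5, Add(-24, C)) = Add(-19, C))
Function('F')(L) = Pow(L, 3)
Add(Function('X')(54), Mul(-1, Function('F')(-70))) = Add(Add(-19, 54), Mul(-1, Pow(-70, 3))) = Add(35, Mul(-1, -343000)) = Add(35, 343000) = 343035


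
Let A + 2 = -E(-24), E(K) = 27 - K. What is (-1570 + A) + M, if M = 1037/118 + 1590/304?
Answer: -14429347/8968 ≈ -1609.0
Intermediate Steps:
M = 125717/8968 (M = 1037*(1/118) + 1590*(1/304) = 1037/118 + 795/152 = 125717/8968 ≈ 14.018)
A = -53 (A = -2 - (27 - 1*(-24)) = -2 - (27 + 24) = -2 - 1*51 = -2 - 51 = -53)
(-1570 + A) + M = (-1570 - 53) + 125717/8968 = -1623 + 125717/8968 = -14429347/8968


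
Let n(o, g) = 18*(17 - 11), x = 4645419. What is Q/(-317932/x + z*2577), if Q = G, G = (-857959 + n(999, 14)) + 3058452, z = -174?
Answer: -10222713696819/2082996906694 ≈ -4.9077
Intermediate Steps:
n(o, g) = 108 (n(o, g) = 18*6 = 108)
G = 2200601 (G = (-857959 + 108) + 3058452 = -857851 + 3058452 = 2200601)
Q = 2200601
Q/(-317932/x + z*2577) = 2200601/(-317932/4645419 - 174*2577) = 2200601/(-317932*1/4645419 - 448398) = 2200601/(-317932/4645419 - 448398) = 2200601/(-2082996906694/4645419) = 2200601*(-4645419/2082996906694) = -10222713696819/2082996906694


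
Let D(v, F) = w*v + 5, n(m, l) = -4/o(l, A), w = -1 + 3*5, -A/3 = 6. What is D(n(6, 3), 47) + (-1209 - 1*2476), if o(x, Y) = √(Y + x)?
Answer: -3680 + 56*I*√15/15 ≈ -3680.0 + 14.459*I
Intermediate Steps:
A = -18 (A = -3*6 = -18)
w = 14 (w = -1 + 15 = 14)
n(m, l) = -4/√(-18 + l)
D(v, F) = 5 + 14*v (D(v, F) = 14*v + 5 = 5 + 14*v)
D(n(6, 3), 47) + (-1209 - 1*2476) = (5 + 14*(-4/√(-18 + 3))) + (-1209 - 1*2476) = (5 + 14*(-(-4)*I*√15/15)) + (-1209 - 2476) = (5 + 14*(-(-4)*I*√15/15)) - 3685 = (5 + 14*(4*I*√15/15)) - 3685 = (5 + 56*I*√15/15) - 3685 = -3680 + 56*I*√15/15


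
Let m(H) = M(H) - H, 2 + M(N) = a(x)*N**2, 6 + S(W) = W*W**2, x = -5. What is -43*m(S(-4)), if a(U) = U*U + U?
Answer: -4216924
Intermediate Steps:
a(U) = U + U**2 (a(U) = U**2 + U = U + U**2)
S(W) = -6 + W**3 (S(W) = -6 + W*W**2 = -6 + W**3)
M(N) = -2 + 20*N**2 (M(N) = -2 + (-5*(1 - 5))*N**2 = -2 + (-5*(-4))*N**2 = -2 + 20*N**2)
m(H) = -2 - H + 20*H**2 (m(H) = (-2 + 20*H**2) - H = -2 - H + 20*H**2)
-43*m(S(-4)) = -43*(-2 - (-6 + (-4)**3) + 20*(-6 + (-4)**3)**2) = -43*(-2 - (-6 - 64) + 20*(-6 - 64)**2) = -43*(-2 - 1*(-70) + 20*(-70)**2) = -43*(-2 + 70 + 20*4900) = -43*(-2 + 70 + 98000) = -43*98068 = -4216924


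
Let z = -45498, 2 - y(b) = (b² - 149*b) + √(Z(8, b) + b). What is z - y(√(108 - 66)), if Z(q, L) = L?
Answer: -45458 - 149*√42 + 2^(¾)*21^(¼) ≈ -46420.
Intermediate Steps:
y(b) = 2 - b² + 149*b - √2*√b (y(b) = 2 - ((b² - 149*b) + √(b + b)) = 2 - ((b² - 149*b) + √(2*b)) = 2 - ((b² - 149*b) + √2*√b) = 2 - (b² - 149*b + √2*√b) = 2 + (-b² + 149*b - √2*√b) = 2 - b² + 149*b - √2*√b)
z - y(√(108 - 66)) = -45498 - (2 - (√(108 - 66))² + 149*√(108 - 66) - √2*√(√(108 - 66))) = -45498 - (2 - (√42)² + 149*√42 - √2*√(√42)) = -45498 - (2 - 1*42 + 149*√42 - √2*42^(¼)) = -45498 - (2 - 42 + 149*√42 - 2^(¾)*21^(¼)) = -45498 - (-40 + 149*√42 - 2^(¾)*21^(¼)) = -45498 + (40 - 149*√42 + 2^(¾)*21^(¼)) = -45458 - 149*√42 + 2^(¾)*21^(¼)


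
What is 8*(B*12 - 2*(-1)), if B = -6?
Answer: -560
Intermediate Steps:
8*(B*12 - 2*(-1)) = 8*(-6*12 - 2*(-1)) = 8*(-72 + 2) = 8*(-70) = -560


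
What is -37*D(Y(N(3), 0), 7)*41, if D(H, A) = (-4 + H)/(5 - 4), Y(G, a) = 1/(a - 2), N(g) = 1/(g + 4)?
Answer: 13653/2 ≈ 6826.5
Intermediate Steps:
N(g) = 1/(4 + g)
Y(G, a) = 1/(-2 + a)
D(H, A) = -4 + H (D(H, A) = (-4 + H)/1 = (-4 + H)*1 = -4 + H)
-37*D(Y(N(3), 0), 7)*41 = -37*(-4 + 1/(-2 + 0))*41 = -37*(-4 + 1/(-2))*41 = -37*(-4 - ½)*41 = -37*(-9/2)*41 = (333/2)*41 = 13653/2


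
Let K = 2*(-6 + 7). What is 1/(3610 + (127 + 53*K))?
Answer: 1/3843 ≈ 0.00026021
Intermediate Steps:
K = 2 (K = 2*1 = 2)
1/(3610 + (127 + 53*K)) = 1/(3610 + (127 + 53*2)) = 1/(3610 + (127 + 106)) = 1/(3610 + 233) = 1/3843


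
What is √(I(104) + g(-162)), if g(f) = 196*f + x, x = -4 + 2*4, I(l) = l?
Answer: 6*I*√879 ≈ 177.89*I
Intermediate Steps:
x = 4 (x = -4 + 8 = 4)
g(f) = 4 + 196*f (g(f) = 196*f + 4 = 4 + 196*f)
√(I(104) + g(-162)) = √(104 + (4 + 196*(-162))) = √(104 + (4 - 31752)) = √(104 - 31748) = √(-31644) = 6*I*√879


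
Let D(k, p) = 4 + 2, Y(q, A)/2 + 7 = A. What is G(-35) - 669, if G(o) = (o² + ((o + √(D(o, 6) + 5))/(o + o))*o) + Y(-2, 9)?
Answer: 1085/2 + √11/2 ≈ 544.16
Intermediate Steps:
Y(q, A) = -14 + 2*A
D(k, p) = 6
G(o) = 4 + o² + o/2 + √11/2 (G(o) = (o² + ((o + √(6 + 5))/(o + o))*o) + (-14 + 2*9) = (o² + ((o + √11)/((2*o)))*o) + (-14 + 18) = (o² + ((o + √11)*(1/(2*o)))*o) + 4 = (o² + ((o + √11)/(2*o))*o) + 4 = (o² + (o/2 + √11/2)) + 4 = (o² + o/2 + √11/2) + 4 = 4 + o² + o/2 + √11/2)
G(-35) - 669 = (4 + (-35)² + (½)*(-35) + √11/2) - 669 = (4 + 1225 - 35/2 + √11/2) - 669 = (2423/2 + √11/2) - 669 = 1085/2 + √11/2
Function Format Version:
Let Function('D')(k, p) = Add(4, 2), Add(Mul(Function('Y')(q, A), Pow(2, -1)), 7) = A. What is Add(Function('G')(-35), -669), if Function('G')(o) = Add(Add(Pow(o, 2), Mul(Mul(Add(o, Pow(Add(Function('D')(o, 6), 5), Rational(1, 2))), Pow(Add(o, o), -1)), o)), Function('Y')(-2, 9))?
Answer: Add(Rational(1085, 2), Mul(Rational(1, 2), Pow(11, Rational(1, 2)))) ≈ 544.16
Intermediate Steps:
Function('Y')(q, A) = Add(-14, Mul(2, A))
Function('D')(k, p) = 6
Function('G')(o) = Add(4, Pow(o, 2), Mul(Rational(1, 2), o), Mul(Rational(1, 2), Pow(11, Rational(1, 2)))) (Function('G')(o) = Add(Add(Pow(o, 2), Mul(Mul(Add(o, Pow(Add(6, 5), Rational(1, 2))), Pow(Add(o, o), -1)), o)), Add(-14, Mul(2, 9))) = Add(Add(Pow(o, 2), Mul(Mul(Add(o, Pow(11, Rational(1, 2))), Pow(Mul(2, o), -1)), o)), Add(-14, 18)) = Add(Add(Pow(o, 2), Mul(Mul(Add(o, Pow(11, Rational(1, 2))), Mul(Rational(1, 2), Pow(o, -1))), o)), 4) = Add(Add(Pow(o, 2), Mul(Mul(Rational(1, 2), Pow(o, -1), Add(o, Pow(11, Rational(1, 2)))), o)), 4) = Add(Add(Pow(o, 2), Add(Mul(Rational(1, 2), o), Mul(Rational(1, 2), Pow(11, Rational(1, 2))))), 4) = Add(Add(Pow(o, 2), Mul(Rational(1, 2), o), Mul(Rational(1, 2), Pow(11, Rational(1, 2)))), 4) = Add(4, Pow(o, 2), Mul(Rational(1, 2), o), Mul(Rational(1, 2), Pow(11, Rational(1, 2)))))
Add(Function('G')(-35), -669) = Add(Add(4, Pow(-35, 2), Mul(Rational(1, 2), -35), Mul(Rational(1, 2), Pow(11, Rational(1, 2)))), -669) = Add(Add(4, 1225, Rational(-35, 2), Mul(Rational(1, 2), Pow(11, Rational(1, 2)))), -669) = Add(Add(Rational(2423, 2), Mul(Rational(1, 2), Pow(11, Rational(1, 2)))), -669) = Add(Rational(1085, 2), Mul(Rational(1, 2), Pow(11, Rational(1, 2))))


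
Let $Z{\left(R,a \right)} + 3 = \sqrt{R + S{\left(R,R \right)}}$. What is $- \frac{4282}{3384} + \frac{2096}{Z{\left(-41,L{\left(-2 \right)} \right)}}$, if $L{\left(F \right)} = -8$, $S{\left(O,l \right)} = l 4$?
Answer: $- \frac{5548735}{181044} - \frac{1048 i \sqrt{205}}{107} \approx -30.649 - 140.23 i$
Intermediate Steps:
$S{\left(O,l \right)} = 4 l$
$Z{\left(R,a \right)} = -3 + \sqrt{5} \sqrt{R}$ ($Z{\left(R,a \right)} = -3 + \sqrt{R + 4 R} = -3 + \sqrt{5 R} = -3 + \sqrt{5} \sqrt{R}$)
$- \frac{4282}{3384} + \frac{2096}{Z{\left(-41,L{\left(-2 \right)} \right)}} = - \frac{4282}{3384} + \frac{2096}{-3 + \sqrt{5} \sqrt{-41}} = \left(-4282\right) \frac{1}{3384} + \frac{2096}{-3 + \sqrt{5} i \sqrt{41}} = - \frac{2141}{1692} + \frac{2096}{-3 + i \sqrt{205}}$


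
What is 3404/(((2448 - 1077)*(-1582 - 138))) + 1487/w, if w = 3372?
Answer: 145626923/331315860 ≈ 0.43954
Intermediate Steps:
3404/(((2448 - 1077)*(-1582 - 138))) + 1487/w = 3404/(((2448 - 1077)*(-1582 - 138))) + 1487/3372 = 3404/((1371*(-1720))) + 1487*(1/3372) = 3404/(-2358120) + 1487/3372 = 3404*(-1/2358120) + 1487/3372 = -851/589530 + 1487/3372 = 145626923/331315860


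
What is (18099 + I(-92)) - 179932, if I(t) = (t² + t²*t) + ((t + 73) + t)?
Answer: -932168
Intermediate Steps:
I(t) = 73 + t² + t³ + 2*t (I(t) = (t² + t³) + ((73 + t) + t) = (t² + t³) + (73 + 2*t) = 73 + t² + t³ + 2*t)
(18099 + I(-92)) - 179932 = (18099 + (73 + (-92)² + (-92)³ + 2*(-92))) - 179932 = (18099 + (73 + 8464 - 778688 - 184)) - 179932 = (18099 - 770335) - 179932 = -752236 - 179932 = -932168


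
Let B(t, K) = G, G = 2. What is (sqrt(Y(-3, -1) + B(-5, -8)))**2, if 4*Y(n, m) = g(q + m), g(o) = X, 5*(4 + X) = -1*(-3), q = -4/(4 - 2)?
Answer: 23/20 ≈ 1.1500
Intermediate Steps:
B(t, K) = 2
q = -2 (q = -4/2 = -4*1/2 = -2)
X = -17/5 (X = -4 + (-1*(-3))/5 = -4 + (1/5)*3 = -4 + 3/5 = -17/5 ≈ -3.4000)
g(o) = -17/5
Y(n, m) = -17/20 (Y(n, m) = (1/4)*(-17/5) = -17/20)
(sqrt(Y(-3, -1) + B(-5, -8)))**2 = (sqrt(-17/20 + 2))**2 = (sqrt(23/20))**2 = (sqrt(115)/10)**2 = 23/20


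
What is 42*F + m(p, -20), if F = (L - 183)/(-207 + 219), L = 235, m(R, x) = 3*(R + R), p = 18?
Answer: 290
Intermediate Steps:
m(R, x) = 6*R (m(R, x) = 3*(2*R) = 6*R)
F = 13/3 (F = (235 - 183)/(-207 + 219) = 52/12 = 52*(1/12) = 13/3 ≈ 4.3333)
42*F + m(p, -20) = 42*(13/3) + 6*18 = 182 + 108 = 290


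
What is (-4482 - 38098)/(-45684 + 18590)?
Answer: 21290/13547 ≈ 1.5716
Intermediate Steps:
(-4482 - 38098)/(-45684 + 18590) = -42580/(-27094) = -42580*(-1/27094) = 21290/13547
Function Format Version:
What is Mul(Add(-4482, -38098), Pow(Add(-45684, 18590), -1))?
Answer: Rational(21290, 13547) ≈ 1.5716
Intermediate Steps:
Mul(Add(-4482, -38098), Pow(Add(-45684, 18590), -1)) = Mul(-42580, Pow(-27094, -1)) = Mul(-42580, Rational(-1, 27094)) = Rational(21290, 13547)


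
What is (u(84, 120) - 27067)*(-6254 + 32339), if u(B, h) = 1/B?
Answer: -19769186765/28 ≈ -7.0604e+8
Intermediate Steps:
(u(84, 120) - 27067)*(-6254 + 32339) = (1/84 - 27067)*(-6254 + 32339) = (1/84 - 27067)*26085 = -2273627/84*26085 = -19769186765/28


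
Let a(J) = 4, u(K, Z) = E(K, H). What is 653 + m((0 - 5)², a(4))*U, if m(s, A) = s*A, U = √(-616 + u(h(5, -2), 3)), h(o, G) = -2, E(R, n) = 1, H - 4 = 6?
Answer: 653 + 100*I*√615 ≈ 653.0 + 2479.9*I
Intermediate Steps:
H = 10 (H = 4 + 6 = 10)
u(K, Z) = 1
U = I*√615 (U = √(-616 + 1) = √(-615) = I*√615 ≈ 24.799*I)
m(s, A) = A*s
653 + m((0 - 5)², a(4))*U = 653 + (4*(0 - 5)²)*(I*√615) = 653 + (4*(-5)²)*(I*√615) = 653 + (4*25)*(I*√615) = 653 + 100*(I*√615) = 653 + 100*I*√615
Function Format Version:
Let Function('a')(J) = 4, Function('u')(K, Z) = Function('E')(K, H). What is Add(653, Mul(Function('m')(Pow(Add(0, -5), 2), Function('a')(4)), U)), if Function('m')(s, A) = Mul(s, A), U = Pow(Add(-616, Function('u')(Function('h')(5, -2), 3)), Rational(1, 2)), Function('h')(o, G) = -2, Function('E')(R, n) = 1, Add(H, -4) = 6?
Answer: Add(653, Mul(100, I, Pow(615, Rational(1, 2)))) ≈ Add(653.00, Mul(2479.9, I))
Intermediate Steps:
H = 10 (H = Add(4, 6) = 10)
Function('u')(K, Z) = 1
U = Mul(I, Pow(615, Rational(1, 2))) (U = Pow(Add(-616, 1), Rational(1, 2)) = Pow(-615, Rational(1, 2)) = Mul(I, Pow(615, Rational(1, 2))) ≈ Mul(24.799, I))
Function('m')(s, A) = Mul(A, s)
Add(653, Mul(Function('m')(Pow(Add(0, -5), 2), Function('a')(4)), U)) = Add(653, Mul(Mul(4, Pow(Add(0, -5), 2)), Mul(I, Pow(615, Rational(1, 2))))) = Add(653, Mul(Mul(4, Pow(-5, 2)), Mul(I, Pow(615, Rational(1, 2))))) = Add(653, Mul(Mul(4, 25), Mul(I, Pow(615, Rational(1, 2))))) = Add(653, Mul(100, Mul(I, Pow(615, Rational(1, 2))))) = Add(653, Mul(100, I, Pow(615, Rational(1, 2))))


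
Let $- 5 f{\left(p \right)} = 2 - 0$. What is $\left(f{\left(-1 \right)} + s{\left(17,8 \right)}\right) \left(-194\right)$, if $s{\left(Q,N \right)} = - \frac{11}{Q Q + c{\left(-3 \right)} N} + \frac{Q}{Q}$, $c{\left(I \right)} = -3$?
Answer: $- \frac{28712}{265} \approx -108.35$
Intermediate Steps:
$f{\left(p \right)} = - \frac{2}{5}$ ($f{\left(p \right)} = - \frac{2 - 0}{5} = - \frac{2 + 0}{5} = \left(- \frac{1}{5}\right) 2 = - \frac{2}{5}$)
$s{\left(Q,N \right)} = 1 - \frac{11}{Q^{2} - 3 N}$ ($s{\left(Q,N \right)} = - \frac{11}{Q Q - 3 N} + \frac{Q}{Q} = - \frac{11}{Q^{2} - 3 N} + 1 = 1 - \frac{11}{Q^{2} - 3 N}$)
$\left(f{\left(-1 \right)} + s{\left(17,8 \right)}\right) \left(-194\right) = \left(- \frac{2}{5} + \frac{-11 + 17^{2} - 24}{17^{2} - 24}\right) \left(-194\right) = \left(- \frac{2}{5} + \frac{-11 + 289 - 24}{289 - 24}\right) \left(-194\right) = \left(- \frac{2}{5} + \frac{1}{265} \cdot 254\right) \left(-194\right) = \left(- \frac{2}{5} + \frac{254}{265}\right) \left(-194\right) = \frac{148}{265} \left(-194\right) = - \frac{28712}{265}$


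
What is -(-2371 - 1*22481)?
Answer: 24852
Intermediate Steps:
-(-2371 - 1*22481) = -(-2371 - 22481) = -1*(-24852) = 24852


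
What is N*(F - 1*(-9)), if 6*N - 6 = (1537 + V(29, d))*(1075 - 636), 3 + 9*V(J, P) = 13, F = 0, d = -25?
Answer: 6077131/6 ≈ 1.0129e+6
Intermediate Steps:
V(J, P) = 10/9 (V(J, P) = -⅓ + (⅑)*13 = -⅓ + 13/9 = 10/9)
N = 6077131/54 (N = 1 + ((1537 + 10/9)*(1075 - 636))/6 = 1 + ((13843/9)*439)/6 = 1 + (⅙)*(6077077/9) = 1 + 6077077/54 = 6077131/54 ≈ 1.1254e+5)
N*(F - 1*(-9)) = 6077131*(0 - 1*(-9))/54 = 6077131*(0 + 9)/54 = (6077131/54)*9 = 6077131/6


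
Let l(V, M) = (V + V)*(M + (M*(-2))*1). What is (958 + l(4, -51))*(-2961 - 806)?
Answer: -5145722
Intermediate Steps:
l(V, M) = -2*M*V (l(V, M) = (2*V)*(M - 2*M*1) = (2*V)*(M - 2*M) = (2*V)*(-M) = -2*M*V)
(958 + l(4, -51))*(-2961 - 806) = (958 - 2*(-51)*4)*(-2961 - 806) = (958 + 408)*(-3767) = 1366*(-3767) = -5145722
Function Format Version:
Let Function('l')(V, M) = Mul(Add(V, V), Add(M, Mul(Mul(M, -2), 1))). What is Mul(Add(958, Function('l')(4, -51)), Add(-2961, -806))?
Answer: -5145722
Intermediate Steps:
Function('l')(V, M) = Mul(-2, M, V) (Function('l')(V, M) = Mul(Mul(2, V), Add(M, Mul(Mul(-2, M), 1))) = Mul(Mul(2, V), Add(M, Mul(-2, M))) = Mul(Mul(2, V), Mul(-1, M)) = Mul(-2, M, V))
Mul(Add(958, Function('l')(4, -51)), Add(-2961, -806)) = Mul(Add(958, Mul(-2, -51, 4)), Add(-2961, -806)) = Mul(Add(958, 408), -3767) = Mul(1366, -3767) = -5145722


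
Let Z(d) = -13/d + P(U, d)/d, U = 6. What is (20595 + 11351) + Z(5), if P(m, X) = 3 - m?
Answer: 159714/5 ≈ 31943.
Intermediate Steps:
Z(d) = -16/d (Z(d) = -13/d + (3 - 1*6)/d = -13/d + (3 - 6)/d = -13/d - 3/d = -16/d)
(20595 + 11351) + Z(5) = (20595 + 11351) - 16/5 = 31946 - 16*⅕ = 31946 - 16/5 = 159714/5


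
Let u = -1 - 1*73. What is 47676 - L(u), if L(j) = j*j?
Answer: 42200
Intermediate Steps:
u = -74 (u = -1 - 73 = -74)
L(j) = j²
47676 - L(u) = 47676 - 1*(-74)² = 47676 - 1*5476 = 47676 - 5476 = 42200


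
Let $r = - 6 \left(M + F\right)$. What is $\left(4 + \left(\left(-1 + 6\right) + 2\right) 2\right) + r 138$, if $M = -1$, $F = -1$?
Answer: $1674$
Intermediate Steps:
$r = 12$ ($r = - 6 \left(-1 - 1\right) = \left(-6\right) \left(-2\right) = 12$)
$\left(4 + \left(\left(-1 + 6\right) + 2\right) 2\right) + r 138 = \left(4 + \left(\left(-1 + 6\right) + 2\right) 2\right) + 12 \cdot 138 = \left(4 + \left(5 + 2\right) 2\right) + 1656 = \left(4 + 7 \cdot 2\right) + 1656 = \left(4 + 14\right) + 1656 = 18 + 1656 = 1674$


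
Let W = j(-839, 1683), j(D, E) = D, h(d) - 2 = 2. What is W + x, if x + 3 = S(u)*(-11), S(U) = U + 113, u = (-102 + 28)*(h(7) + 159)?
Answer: 130597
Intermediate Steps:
h(d) = 4 (h(d) = 2 + 2 = 4)
u = -12062 (u = (-102 + 28)*(4 + 159) = -74*163 = -12062)
S(U) = 113 + U
W = -839
x = 131436 (x = -3 + (113 - 12062)*(-11) = -3 - 11949*(-11) = -3 + 131439 = 131436)
W + x = -839 + 131436 = 130597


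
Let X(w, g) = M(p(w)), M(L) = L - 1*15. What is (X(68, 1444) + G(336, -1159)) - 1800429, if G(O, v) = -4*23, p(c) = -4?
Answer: -1800540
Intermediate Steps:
G(O, v) = -92
M(L) = -15 + L (M(L) = L - 15 = -15 + L)
X(w, g) = -19 (X(w, g) = -15 - 4 = -19)
(X(68, 1444) + G(336, -1159)) - 1800429 = (-19 - 92) - 1800429 = -111 - 1800429 = -1800540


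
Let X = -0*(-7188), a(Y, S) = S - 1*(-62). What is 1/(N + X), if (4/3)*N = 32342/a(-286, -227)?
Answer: -110/16171 ≈ -0.0068023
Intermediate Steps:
a(Y, S) = 62 + S (a(Y, S) = S + 62 = 62 + S)
X = 0 (X = -1*0 = 0)
N = -16171/110 (N = 3*(32342/(62 - 227))/4 = 3*(32342/(-165))/4 = 3*(32342*(-1/165))/4 = (¾)*(-32342/165) = -16171/110 ≈ -147.01)
1/(N + X) = 1/(-16171/110 + 0) = 1/(-16171/110) = -110/16171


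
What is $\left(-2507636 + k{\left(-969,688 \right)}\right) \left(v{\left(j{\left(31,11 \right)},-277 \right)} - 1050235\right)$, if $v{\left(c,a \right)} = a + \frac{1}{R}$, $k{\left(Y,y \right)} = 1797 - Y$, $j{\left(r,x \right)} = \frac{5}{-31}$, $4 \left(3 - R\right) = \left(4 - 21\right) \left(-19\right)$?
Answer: $\frac{818364163979320}{311} \approx 2.6314 \cdot 10^{12}$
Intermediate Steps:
$R = - \frac{311}{4}$ ($R = 3 - \frac{\left(4 - 21\right) \left(-19\right)}{4} = 3 - \frac{\left(-17\right) \left(-19\right)}{4} = 3 - \frac{323}{4} = - \frac{311}{4} \approx -77.75$)
$j{\left(r,x \right)} = - \frac{5}{31}$ ($j{\left(r,x \right)} = 5 \left(- \frac{1}{31}\right) = - \frac{5}{31}$)
$v{\left(c,a \right)} = - \frac{4}{311} + a$ ($v{\left(c,a \right)} = a + \frac{1}{- \frac{311}{4}} = a - \frac{4}{311} = - \frac{4}{311} + a$)
$\left(-2507636 + k{\left(-969,688 \right)}\right) \left(v{\left(j{\left(31,11 \right)},-277 \right)} - 1050235\right) = \left(-2507636 + \left(1797 - -969\right)\right) \left(\left(- \frac{4}{311} - 277\right) - 1050235\right) = \left(-2507636 + \left(1797 + 969\right)\right) \left(- \frac{86151}{311} - 1050235\right) = \left(-2507636 + 2766\right) \left(- \frac{326709236}{311}\right) = \left(-2504870\right) \left(- \frac{326709236}{311}\right) = \frac{818364163979320}{311}$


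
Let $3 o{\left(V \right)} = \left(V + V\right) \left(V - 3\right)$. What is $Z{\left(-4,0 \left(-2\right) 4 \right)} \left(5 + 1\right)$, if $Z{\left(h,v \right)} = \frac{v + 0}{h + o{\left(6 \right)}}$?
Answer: $0$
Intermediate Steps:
$o{\left(V \right)} = \frac{2 V \left(-3 + V\right)}{3}$ ($o{\left(V \right)} = \frac{\left(V + V\right) \left(V - 3\right)}{3} = \frac{2 V \left(-3 + V\right)}{3}$)
$Z{\left(h,v \right)} = \frac{v}{12 + h}$ ($Z{\left(h,v \right)} = \frac{v + 0}{h + \frac{2}{3} \cdot 6 \left(-3 + 6\right)} = \frac{v}{h + \frac{2}{3} \cdot 6 \cdot 3} = \frac{v}{h + 12} = \frac{v}{12 + h}$)
$Z{\left(-4,0 \left(-2\right) 4 \right)} \left(5 + 1\right) = \frac{0 \left(-2\right) 4}{12 - 4} \left(5 + 1\right) = \frac{0 \cdot 4}{8} \cdot 6 = 0 \cdot \frac{1}{8} \cdot 6 = 0 \cdot 6 = 0$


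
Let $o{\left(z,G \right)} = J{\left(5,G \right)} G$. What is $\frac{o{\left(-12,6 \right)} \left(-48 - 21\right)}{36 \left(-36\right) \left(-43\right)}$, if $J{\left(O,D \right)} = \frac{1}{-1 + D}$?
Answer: $- \frac{23}{15480} \approx -0.0014858$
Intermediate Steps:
$o{\left(z,G \right)} = \frac{G}{-1 + G}$
$\frac{o{\left(-12,6 \right)} \left(-48 - 21\right)}{36 \left(-36\right) \left(-43\right)} = \frac{\frac{6}{-1 + 6} \left(-48 - 21\right)}{36 \left(-36\right) \left(-43\right)} = \frac{\frac{6}{5} \left(-69\right)}{\left(-1296\right) \left(-43\right)} = \frac{6 \cdot \frac{1}{5} \left(-69\right)}{55728} = \frac{6}{5} \left(-69\right) \frac{1}{55728} = \left(- \frac{414}{5}\right) \frac{1}{55728} = - \frac{23}{15480}$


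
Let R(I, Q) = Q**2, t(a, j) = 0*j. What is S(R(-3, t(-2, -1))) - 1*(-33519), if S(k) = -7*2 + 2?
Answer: 33507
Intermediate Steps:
t(a, j) = 0
S(k) = -12 (S(k) = -14 + 2 = -12)
S(R(-3, t(-2, -1))) - 1*(-33519) = -12 - 1*(-33519) = -12 + 33519 = 33507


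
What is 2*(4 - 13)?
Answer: -18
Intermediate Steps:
2*(4 - 13) = 2*(-9) = -18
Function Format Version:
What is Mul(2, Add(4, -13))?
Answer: -18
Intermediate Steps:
Mul(2, Add(4, -13)) = Mul(2, -9) = -18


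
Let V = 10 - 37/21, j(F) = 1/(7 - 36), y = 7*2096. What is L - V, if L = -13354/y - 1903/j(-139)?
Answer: 1214354161/22008 ≈ 55178.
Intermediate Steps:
y = 14672
j(F) = -1/29 (j(F) = 1/(-29) = -1/29)
L = 404845155/7336 (L = -13354/14672 - 1903/(-1/29) = -13354*1/14672 - 1903*(-29) = -6677/7336 + 55187 = 404845155/7336 ≈ 55186.)
V = 173/21 (V = 10 - 37*1/21 = 10 - 37/21 = 173/21 ≈ 8.2381)
L - V = 404845155/7336 - 1*173/21 = 404845155/7336 - 173/21 = 1214354161/22008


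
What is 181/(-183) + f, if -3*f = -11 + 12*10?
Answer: -6830/183 ≈ -37.322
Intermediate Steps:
f = -109/3 (f = -(-11 + 12*10)/3 = -(-11 + 120)/3 = -⅓*109 = -109/3 ≈ -36.333)
181/(-183) + f = 181/(-183) - 109/3 = 181*(-1/183) - 109/3 = -181/183 - 109/3 = -6830/183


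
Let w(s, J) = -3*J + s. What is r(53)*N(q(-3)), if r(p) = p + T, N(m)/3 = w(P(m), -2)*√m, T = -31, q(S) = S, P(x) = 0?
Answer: 396*I*√3 ≈ 685.89*I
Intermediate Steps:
w(s, J) = s - 3*J
N(m) = 18*√m (N(m) = 3*((0 - 3*(-2))*√m) = 3*((0 + 6)*√m) = 3*(6*√m) = 18*√m)
r(p) = -31 + p (r(p) = p - 31 = -31 + p)
r(53)*N(q(-3)) = (-31 + 53)*(18*√(-3)) = 22*(18*(I*√3)) = 22*(18*I*√3) = 396*I*√3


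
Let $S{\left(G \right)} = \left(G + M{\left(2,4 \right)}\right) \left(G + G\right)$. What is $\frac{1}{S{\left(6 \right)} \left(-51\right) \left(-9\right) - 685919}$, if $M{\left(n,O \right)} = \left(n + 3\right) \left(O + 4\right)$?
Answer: $- \frac{1}{432551} \approx -2.3119 \cdot 10^{-6}$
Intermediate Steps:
$M{\left(n,O \right)} = \left(3 + n\right) \left(4 + O\right)$
$S{\left(G \right)} = 2 G \left(40 + G\right)$ ($S{\left(G \right)} = \left(G + \left(12 + 3 \cdot 4 + 4 \cdot 2 + 4 \cdot 2\right)\right) \left(G + G\right) = \left(G + \left(12 + 12 + 8 + 8\right)\right) 2 G = \left(G + 40\right) 2 G = \left(40 + G\right) 2 G = 2 G \left(40 + G\right)$)
$\frac{1}{S{\left(6 \right)} \left(-51\right) \left(-9\right) - 685919} = \frac{1}{2 \cdot 6 \left(40 + 6\right) \left(-51\right) \left(-9\right) - 685919} = \frac{1}{2 \cdot 6 \cdot 46 \left(-51\right) \left(-9\right) - 685919} = \frac{1}{552 \left(-51\right) \left(-9\right) - 685919} = \frac{1}{\left(-28152\right) \left(-9\right) - 685919} = \frac{1}{253368 - 685919} = \frac{1}{-432551} = - \frac{1}{432551}$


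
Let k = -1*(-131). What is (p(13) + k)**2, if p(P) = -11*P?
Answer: 144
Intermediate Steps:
k = 131
(p(13) + k)**2 = (-11*13 + 131)**2 = (-143 + 131)**2 = (-12)**2 = 144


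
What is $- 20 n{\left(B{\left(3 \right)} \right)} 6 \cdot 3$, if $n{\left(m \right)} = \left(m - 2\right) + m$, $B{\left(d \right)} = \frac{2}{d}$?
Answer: $240$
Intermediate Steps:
$n{\left(m \right)} = -2 + 2 m$ ($n{\left(m \right)} = \left(-2 + m\right) + m = -2 + 2 m$)
$- 20 n{\left(B{\left(3 \right)} \right)} 6 \cdot 3 = - 20 \left(-2 + 2 \cdot \frac{2}{3}\right) 6 \cdot 3 = - 20 \left(-2 + 2 \cdot 2 \cdot \frac{1}{3}\right) 18 = - 20 \left(-2 + 2 \cdot \frac{2}{3}\right) 18 = - 20 \left(-2 + \frac{4}{3}\right) 18 = \left(-20\right) \left(- \frac{2}{3}\right) 18 = \frac{40}{3} \cdot 18 = 240$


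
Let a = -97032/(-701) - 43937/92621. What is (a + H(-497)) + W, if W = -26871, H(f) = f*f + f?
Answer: 14269658112796/64927321 ≈ 2.1978e+5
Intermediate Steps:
H(f) = f + f² (H(f) = f² + f = f + f²)
a = 8956401035/64927321 (a = -97032*(-1/701) - 43937*1/92621 = 97032/701 - 43937/92621 = 8956401035/64927321 ≈ 137.95)
(a + H(-497)) + W = (8956401035/64927321 - 497*(1 - 497)) - 26871 = (8956401035/64927321 - 497*(-496)) - 26871 = (8956401035/64927321 + 246512) - 26871 = 16014320155387/64927321 - 26871 = 14269658112796/64927321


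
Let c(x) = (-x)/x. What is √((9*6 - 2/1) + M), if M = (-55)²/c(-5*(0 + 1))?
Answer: I*√2973 ≈ 54.525*I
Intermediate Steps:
c(x) = -1
M = -3025 (M = (-55)²/(-1) = 3025*(-1) = -3025)
√((9*6 - 2/1) + M) = √((9*6 - 2/1) - 3025) = √((54 + 1*(-2)) - 3025) = √((54 - 2) - 3025) = √(52 - 3025) = √(-2973) = I*√2973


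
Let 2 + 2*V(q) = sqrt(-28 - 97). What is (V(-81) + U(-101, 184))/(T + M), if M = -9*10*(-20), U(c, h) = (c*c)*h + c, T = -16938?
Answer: -938441/7569 - 5*I*sqrt(5)/30276 ≈ -123.98 - 0.00036928*I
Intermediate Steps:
V(q) = -1 + 5*I*sqrt(5)/2 (V(q) = -1 + sqrt(-28 - 97)/2 = -1 + sqrt(-125)/2 = -1 + (5*I*sqrt(5))/2 = -1 + 5*I*sqrt(5)/2)
U(c, h) = c + h*c**2 (U(c, h) = c**2*h + c = h*c**2 + c = c + h*c**2)
M = 1800 (M = -90*(-20) = 1800)
(V(-81) + U(-101, 184))/(T + M) = ((-1 + 5*I*sqrt(5)/2) - 101*(1 - 101*184))/(-16938 + 1800) = ((-1 + 5*I*sqrt(5)/2) - 101*(1 - 18584))/(-15138) = ((-1 + 5*I*sqrt(5)/2) - 101*(-18583))*(-1/15138) = ((-1 + 5*I*sqrt(5)/2) + 1876883)*(-1/15138) = (1876882 + 5*I*sqrt(5)/2)*(-1/15138) = -938441/7569 - 5*I*sqrt(5)/30276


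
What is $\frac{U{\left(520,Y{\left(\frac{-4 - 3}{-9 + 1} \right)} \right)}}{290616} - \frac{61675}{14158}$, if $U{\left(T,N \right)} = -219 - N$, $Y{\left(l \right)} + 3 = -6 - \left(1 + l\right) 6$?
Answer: $- \frac{11951037135}{2743027552} \approx -4.3569$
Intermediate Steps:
$Y{\left(l \right)} = -15 - 6 l$ ($Y{\left(l \right)} = -3 - \left(6 + \left(1 + l\right) 6\right) = -3 - \left(12 + 6 l\right) = -15 - 6 l$)
$\frac{U{\left(520,Y{\left(\frac{-4 - 3}{-9 + 1} \right)} \right)}}{290616} - \frac{61675}{14158} = \frac{-219 - \left(-15 - 6 \frac{-4 - 3}{-9 + 1}\right)}{290616} - \frac{61675}{14158} = \left(-219 - \left(-15 - 6 \left(- \frac{7}{-8}\right)\right)\right) \frac{1}{290616} - \frac{61675}{14158} = \left(-219 - \left(-15 - 6 \left(\left(-7\right) \left(- \frac{1}{8}\right)\right)\right)\right) \frac{1}{290616} - \frac{61675}{14158} = \left(-219 - \left(-15 - \frac{21}{4}\right)\right) \frac{1}{290616} - \frac{61675}{14158} = \left(-219 - - \frac{81}{4}\right) \frac{1}{290616} - \frac{61675}{14158} = \left(-219 + \frac{81}{4}\right) \frac{1}{290616} - \frac{61675}{14158} = \left(- \frac{795}{4}\right) \frac{1}{290616} - \frac{61675}{14158} = - \frac{265}{387488} - \frac{61675}{14158} = - \frac{11951037135}{2743027552}$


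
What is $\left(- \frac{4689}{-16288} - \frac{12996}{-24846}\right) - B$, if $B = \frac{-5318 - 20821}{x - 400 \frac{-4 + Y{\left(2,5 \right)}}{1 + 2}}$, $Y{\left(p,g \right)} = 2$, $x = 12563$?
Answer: $\frac{7394348671509}{2596029473312} \approx 2.8483$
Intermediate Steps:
$B = - \frac{78417}{38489}$ ($B = \frac{-5318 - 20821}{12563 - 400 \frac{-4 + 2}{1 + 2}} = - \frac{26139}{12563 - 400 \left(- \frac{2}{3}\right)} = - \frac{26139}{12563 - 400 \left(\left(-2\right) \frac{1}{3}\right)} = - \frac{26139}{12563 - - \frac{800}{3}} = - \frac{26139}{12563 + \frac{800}{3}} = - \frac{26139}{\frac{38489}{3}} = \left(-26139\right) \frac{3}{38489} = - \frac{78417}{38489} \approx -2.0374$)
$\left(- \frac{4689}{-16288} - \frac{12996}{-24846}\right) - B = \left(- \frac{4689}{-16288} - \frac{12996}{-24846}\right) - - \frac{78417}{38489} = \left(\left(-4689\right) \left(- \frac{1}{16288}\right) - - \frac{2166}{4141}\right) + \frac{78417}{38489} = \left(\frac{4689}{16288} + \frac{2166}{4141}\right) + \frac{78417}{38489} = \frac{54696957}{67448608} + \frac{78417}{38489} = \frac{7394348671509}{2596029473312}$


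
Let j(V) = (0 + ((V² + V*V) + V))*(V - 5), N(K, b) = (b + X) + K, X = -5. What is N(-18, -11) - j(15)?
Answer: -4684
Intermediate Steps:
N(K, b) = -5 + K + b (N(K, b) = (b - 5) + K = (-5 + b) + K = -5 + K + b)
j(V) = (-5 + V)*(V + 2*V²) (j(V) = (0 + ((V² + V²) + V))*(-5 + V) = (0 + (2*V² + V))*(-5 + V) = (0 + (V + 2*V²))*(-5 + V) = (V + 2*V²)*(-5 + V) = (-5 + V)*(V + 2*V²))
N(-18, -11) - j(15) = (-5 - 18 - 11) - 15*(-5 - 9*15 + 2*15²) = -34 - 15*(-5 - 135 + 2*225) = -34 - 15*(-5 - 135 + 450) = -34 - 15*310 = -34 - 1*4650 = -34 - 4650 = -4684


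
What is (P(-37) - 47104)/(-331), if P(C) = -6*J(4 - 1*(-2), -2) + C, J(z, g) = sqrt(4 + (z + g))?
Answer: 47141/331 + 12*sqrt(2)/331 ≈ 142.47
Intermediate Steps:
J(z, g) = sqrt(4 + g + z) (J(z, g) = sqrt(4 + (g + z)) = sqrt(4 + g + z))
P(C) = C - 12*sqrt(2) (P(C) = -6*sqrt(4 - 2 + (4 - 1*(-2))) + C = -6*sqrt(4 - 2 + (4 + 2)) + C = -6*sqrt(4 - 2 + 6) + C = -12*sqrt(2) + C = C - 12*sqrt(2))
(P(-37) - 47104)/(-331) = ((-37 - 12*sqrt(2)) - 47104)/(-331) = (-47141 - 12*sqrt(2))*(-1/331) = 47141/331 + 12*sqrt(2)/331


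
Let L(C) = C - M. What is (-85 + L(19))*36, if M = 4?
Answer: -2520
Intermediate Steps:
L(C) = -4 + C (L(C) = C - 1*4 = C - 4 = -4 + C)
(-85 + L(19))*36 = (-85 + (-4 + 19))*36 = (-85 + 15)*36 = -70*36 = -2520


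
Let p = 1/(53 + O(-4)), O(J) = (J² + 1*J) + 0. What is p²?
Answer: 1/4225 ≈ 0.00023669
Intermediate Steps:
O(J) = J + J² (O(J) = (J² + J) + 0 = (J + J²) + 0 = J + J²)
p = 1/65 (p = 1/(53 - 4*(1 - 4)) = 1/(53 - 4*(-3)) = 1/(53 + 12) = 1/65 ≈ 0.015385)
p² = (1/65)² = 1/4225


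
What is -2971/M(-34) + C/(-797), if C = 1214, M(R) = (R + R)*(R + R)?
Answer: -7981423/3685328 ≈ -2.1657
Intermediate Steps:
M(R) = 4*R² (M(R) = (2*R)*(2*R) = 4*R²)
-2971/M(-34) + C/(-797) = -2971/(4*(-34)²) + 1214/(-797) = -2971/(4*1156) + 1214*(-1/797) = -2971/4624 - 1214/797 = -7981423/3685328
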